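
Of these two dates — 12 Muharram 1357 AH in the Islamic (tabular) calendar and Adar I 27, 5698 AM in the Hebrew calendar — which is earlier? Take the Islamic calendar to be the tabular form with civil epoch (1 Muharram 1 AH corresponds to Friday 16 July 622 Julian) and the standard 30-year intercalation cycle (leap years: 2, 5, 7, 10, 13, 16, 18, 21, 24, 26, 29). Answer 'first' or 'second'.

Converting both to JDN: 2428972 vs 2428958; the smaller is the second.

second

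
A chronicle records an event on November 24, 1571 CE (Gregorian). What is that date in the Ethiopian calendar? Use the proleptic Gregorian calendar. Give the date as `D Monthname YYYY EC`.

17 Hidar 1564 EC

Julian Day Number of the source date = 2295183.
Converting JDN 2295183 to the Ethiopian calendar gives 17 Hidar 1564 EC.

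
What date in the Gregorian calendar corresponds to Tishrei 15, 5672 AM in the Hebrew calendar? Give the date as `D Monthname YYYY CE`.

7 October 1911 CE

Julian Day Number of the source date = 2419317.
Converting JDN 2419317 to the Gregorian calendar gives 7 October 1911 CE.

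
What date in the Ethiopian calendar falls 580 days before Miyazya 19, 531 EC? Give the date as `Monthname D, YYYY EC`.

The starting date is JDN 1918031; 1918031 − 580 = 1917451.
JDN 1917451 corresponds to Meskerem 14, 530 EC.

Meskerem 14, 530 EC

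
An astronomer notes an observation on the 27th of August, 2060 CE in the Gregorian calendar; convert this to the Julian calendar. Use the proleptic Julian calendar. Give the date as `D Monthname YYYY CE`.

For dates in this range the Gregorian date is 13 days ahead of the Julian.
27 August 2060 Gregorian − 13 days → 14 August 2060 Julian.

14 August 2060 CE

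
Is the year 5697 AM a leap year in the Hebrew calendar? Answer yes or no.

no

Hebrew year 5697 is year 16 of its 19-year Metonic cycle; leap years are at positions 3, 6, 8, 11, 14, 17, 19, so it is a common year (12 months).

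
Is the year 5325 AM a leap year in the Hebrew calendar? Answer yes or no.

no

Hebrew year 5325 is year 5 of its 19-year Metonic cycle; leap years are at positions 3, 6, 8, 11, 14, 17, 19, so it is a common year (12 months).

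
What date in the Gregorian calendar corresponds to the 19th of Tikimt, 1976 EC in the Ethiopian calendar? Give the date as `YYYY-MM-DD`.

Both dates share Julian Day Number 2445638; in the Gregorian calendar that is 30 October 1983 CE.

1983-10-30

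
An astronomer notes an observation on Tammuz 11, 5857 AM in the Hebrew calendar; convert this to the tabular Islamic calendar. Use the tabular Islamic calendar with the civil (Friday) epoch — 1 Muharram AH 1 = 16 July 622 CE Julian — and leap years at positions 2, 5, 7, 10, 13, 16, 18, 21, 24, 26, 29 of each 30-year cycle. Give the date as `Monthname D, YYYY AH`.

Rabi' al-Awwal 11, 1521 AH

Julian Day Number of the source date = 2487146.
Converting JDN 2487146 to the tabular Islamic calendar gives 11 Rabi' al-Awwal 1521 AH.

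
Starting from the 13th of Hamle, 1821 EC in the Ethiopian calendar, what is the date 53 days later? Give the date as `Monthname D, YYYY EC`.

Meskerem 1, 1822 EC

JDN of the 13th of Hamle, 1821 EC = 2389288.
2389288 + 53 = 2389341.
JDN 2389341 in the Ethiopian calendar is Meskerem 1, 1822 EC.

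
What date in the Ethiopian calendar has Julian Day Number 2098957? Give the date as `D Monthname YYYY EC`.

26 Nehase 1026 EC

The proleptic Gregorian equivalent of JDN 2098957 is 25 August 1034.
In the Ethiopian calendar that day is 26 Nehase 1026 EC.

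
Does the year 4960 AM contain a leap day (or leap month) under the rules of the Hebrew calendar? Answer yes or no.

Hebrew year 4960 is year 1 of its 19-year Metonic cycle; leap years are at positions 3, 6, 8, 11, 14, 17, 19, so it is a common year (12 months).

no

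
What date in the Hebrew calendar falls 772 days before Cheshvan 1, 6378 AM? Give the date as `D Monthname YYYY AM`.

26 Elul 6375 AM

The starting date is JDN 2677195; 2677195 − 772 = 2676423.
JDN 2676423 corresponds to 26 Elul 6375 AM.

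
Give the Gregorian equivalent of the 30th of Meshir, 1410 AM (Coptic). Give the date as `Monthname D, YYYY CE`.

Julian Day Number of the source date = 2339846.
Converting JDN 2339846 to the Gregorian calendar gives 6 March 1694 CE.

March 6, 1694 CE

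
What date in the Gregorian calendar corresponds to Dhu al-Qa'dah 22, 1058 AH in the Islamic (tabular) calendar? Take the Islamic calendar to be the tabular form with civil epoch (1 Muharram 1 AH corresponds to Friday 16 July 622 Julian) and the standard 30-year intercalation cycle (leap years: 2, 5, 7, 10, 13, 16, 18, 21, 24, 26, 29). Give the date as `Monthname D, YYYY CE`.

December 8, 1648 CE

Julian Day Number of the source date = 2323322.
Converting JDN 2323322 to the Gregorian calendar gives 8 December 1648 CE.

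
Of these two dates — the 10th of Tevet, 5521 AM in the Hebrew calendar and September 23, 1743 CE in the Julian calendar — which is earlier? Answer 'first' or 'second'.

Converting both to JDN: 2364238 vs 2357954; the smaller is the second.

second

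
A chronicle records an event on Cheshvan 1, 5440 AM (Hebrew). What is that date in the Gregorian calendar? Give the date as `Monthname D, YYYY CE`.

October 7, 1679 CE

Both dates share Julian Day Number 2334582; in the Gregorian calendar that is 7 October 1679 CE.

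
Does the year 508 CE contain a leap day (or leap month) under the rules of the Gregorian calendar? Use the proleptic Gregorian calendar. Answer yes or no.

yes

508 is divisible by 4 and not by 100, so it is a leap year.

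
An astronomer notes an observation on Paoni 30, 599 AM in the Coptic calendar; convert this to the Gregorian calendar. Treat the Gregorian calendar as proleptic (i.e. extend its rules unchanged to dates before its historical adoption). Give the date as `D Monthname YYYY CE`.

Julian Day Number of the source date = 2043748.
Converting JDN 2043748 to the Gregorian calendar gives 28 June 883 CE.

28 June 883 CE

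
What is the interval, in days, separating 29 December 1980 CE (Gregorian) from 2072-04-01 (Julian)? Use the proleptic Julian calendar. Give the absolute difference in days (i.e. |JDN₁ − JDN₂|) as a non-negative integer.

First date → JDN 2444603; second date → JDN 2477947.
The interval is |2444603 − 2477947| = 33344 days.

33344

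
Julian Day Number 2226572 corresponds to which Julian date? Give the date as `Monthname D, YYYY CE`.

January 9, 1384 CE

JDN 2226572 is 17 January 1384 in the proleptic Gregorian calendar.
In the Julian calendar that day is January 9, 1384 CE.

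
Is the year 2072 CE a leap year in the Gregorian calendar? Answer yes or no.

yes

2072 is divisible by 4 and not by 100, so it is a leap year.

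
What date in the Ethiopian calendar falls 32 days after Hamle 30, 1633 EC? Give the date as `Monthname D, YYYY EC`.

The starting date is JDN 2320638; 2320638 + 32 = 2320670.
JDN 2320670 corresponds to Pagume 2, 1633 EC.

Pagume 2, 1633 EC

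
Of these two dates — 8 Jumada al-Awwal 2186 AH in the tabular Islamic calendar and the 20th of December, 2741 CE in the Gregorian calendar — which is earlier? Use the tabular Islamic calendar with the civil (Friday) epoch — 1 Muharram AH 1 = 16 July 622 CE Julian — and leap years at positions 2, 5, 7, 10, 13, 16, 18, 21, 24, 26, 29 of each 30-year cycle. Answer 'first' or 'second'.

The two dates have Julian Day Numbers 2722856 and 2722543 respectively.
Since 2722543 < 2722856, the second date comes first.

second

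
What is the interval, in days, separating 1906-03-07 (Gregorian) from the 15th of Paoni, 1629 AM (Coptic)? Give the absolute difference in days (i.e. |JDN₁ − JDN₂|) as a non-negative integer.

2664

JDN of the first date = 2417277.
JDN of the second date = 2419941.
|2419941 − 2417277| = 2664.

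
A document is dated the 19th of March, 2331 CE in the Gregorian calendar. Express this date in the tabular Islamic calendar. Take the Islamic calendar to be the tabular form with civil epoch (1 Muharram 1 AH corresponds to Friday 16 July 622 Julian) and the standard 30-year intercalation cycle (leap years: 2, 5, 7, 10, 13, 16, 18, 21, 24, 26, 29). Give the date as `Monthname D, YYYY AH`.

Safar 8, 1762 AH

Both dates share Julian Day Number 2572517; in the tabular Islamic calendar that is 8 Safar 1762 AH.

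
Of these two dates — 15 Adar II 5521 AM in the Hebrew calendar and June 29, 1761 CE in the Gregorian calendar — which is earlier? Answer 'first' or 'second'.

Converting both to JDN: 2364332 vs 2364432; the smaller is the first.

first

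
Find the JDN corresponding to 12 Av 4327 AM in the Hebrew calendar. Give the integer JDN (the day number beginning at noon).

1928368

In the proleptic Gregorian calendar the same day is 4 August 567.
JDN 2400001 is 17 November 1858 CE (Gregorian), MJD 0; the target day is −471633 days from there, so JDN = 1928368.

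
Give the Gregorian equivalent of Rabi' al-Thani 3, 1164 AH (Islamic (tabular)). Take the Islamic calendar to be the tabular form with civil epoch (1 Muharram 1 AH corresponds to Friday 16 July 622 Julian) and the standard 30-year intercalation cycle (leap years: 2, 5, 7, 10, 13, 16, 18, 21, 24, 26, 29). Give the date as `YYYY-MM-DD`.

Both dates share Julian Day Number 2360659; in the Gregorian calendar that is 1 March 1751 CE.

1751-03-01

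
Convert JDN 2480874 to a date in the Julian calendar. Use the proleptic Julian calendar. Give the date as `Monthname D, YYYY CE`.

April 6, 2080 CE

The Gregorian equivalent of JDN 2480874 is 19 April 2080.
In the Julian calendar that day is April 6, 2080 CE.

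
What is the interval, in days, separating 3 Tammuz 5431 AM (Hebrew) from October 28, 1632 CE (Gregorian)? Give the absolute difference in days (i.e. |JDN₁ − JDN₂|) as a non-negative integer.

14105

JDN of the first date = 2331542.
JDN of the second date = 2317437.
|2317437 − 2331542| = 14105.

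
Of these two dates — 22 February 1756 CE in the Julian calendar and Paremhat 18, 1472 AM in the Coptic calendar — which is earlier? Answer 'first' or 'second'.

first

The two dates have Julian Day Numbers 2362489 and 2362510 respectively.
Since 2362489 < 2362510, the first date comes first.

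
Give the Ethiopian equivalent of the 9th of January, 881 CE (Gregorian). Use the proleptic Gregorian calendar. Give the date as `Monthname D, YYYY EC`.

Tir 10, 873 EC

Julian Day Number of the source date = 2042848.
Converting JDN 2042848 to the Ethiopian calendar gives 10 Tir 873 EC.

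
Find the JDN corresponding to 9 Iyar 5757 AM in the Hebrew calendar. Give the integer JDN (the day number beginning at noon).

Equivalently 16 May 1997 (Gregorian).
JDN 2299161 is 15 October 1582 CE (Gregorian); the target day is +151424 days from there, so JDN = 2450585.

2450585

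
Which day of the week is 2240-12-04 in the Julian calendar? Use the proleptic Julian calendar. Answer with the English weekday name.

This is JDN 2539556 (19 December 2240 Gregorian).
Since JDN mod 7 = 5 (0 = Monday), the day is Saturday.

Saturday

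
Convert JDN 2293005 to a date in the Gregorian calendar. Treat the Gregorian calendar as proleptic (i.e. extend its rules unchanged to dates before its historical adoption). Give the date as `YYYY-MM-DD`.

Counting from JDN 2299161 = 15 Oct 1582 gives an offset of -6156 days.

1565-12-07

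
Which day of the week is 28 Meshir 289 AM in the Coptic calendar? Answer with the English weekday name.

Equivalently 24 February 573 Gregorian, JDN 1930399.
JDN 1930399 mod 7 = 2, and JDN 0 was a Monday, so this is a Wednesday.

Wednesday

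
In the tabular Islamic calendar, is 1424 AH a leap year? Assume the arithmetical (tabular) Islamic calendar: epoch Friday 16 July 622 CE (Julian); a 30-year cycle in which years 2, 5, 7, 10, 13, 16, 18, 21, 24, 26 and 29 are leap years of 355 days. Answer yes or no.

no

Year 1424 AH is year 14 of its 30-year cycle; leap positions are 2, 5, 7, 10, 13, 16, 18, 21, 24, 26, 29, so it is a common year (354 days).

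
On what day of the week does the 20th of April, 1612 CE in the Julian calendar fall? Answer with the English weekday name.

Equivalently 30 April 1612 Gregorian, JDN 2309951.
Since JDN mod 7 = 0 (0 = Monday), the day is Monday.

Monday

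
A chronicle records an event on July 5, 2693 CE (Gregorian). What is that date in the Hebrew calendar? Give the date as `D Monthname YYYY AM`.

9 Tammuz 6453 AM

Both dates share Julian Day Number 2704844; in the Hebrew calendar that is 9 Tammuz 6453 AM.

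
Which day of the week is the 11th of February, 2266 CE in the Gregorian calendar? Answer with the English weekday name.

Sunday

JDN 2548741 mod 7 = 6, and JDN 0 was a Monday, so this is a Sunday.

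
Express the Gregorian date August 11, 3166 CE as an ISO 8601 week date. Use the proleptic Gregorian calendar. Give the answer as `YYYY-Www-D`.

3166-W32-4

The weekday is Thursday (ISO weekday 4).
That Thursday belongs to ISO week 32 of ISO year 3166.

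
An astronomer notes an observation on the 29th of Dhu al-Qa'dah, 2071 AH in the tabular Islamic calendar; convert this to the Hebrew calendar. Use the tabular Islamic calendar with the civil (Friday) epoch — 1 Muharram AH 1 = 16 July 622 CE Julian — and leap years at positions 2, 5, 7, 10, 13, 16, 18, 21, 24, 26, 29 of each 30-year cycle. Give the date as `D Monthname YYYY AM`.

The source date corresponds to 17 October 2631 in the Gregorian calendar (JDN 2682302).
That day falls on 29 Tishrei 6392 AM in the Hebrew calendar.

29 Tishrei 6392 AM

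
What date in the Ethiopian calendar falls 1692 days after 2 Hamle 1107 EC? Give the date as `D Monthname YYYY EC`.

JDN of 2 Hamle 1107 EC = 2128488.
2128488 + 1692 = 2130180.
JDN 2130180 in the Ethiopian calendar is 17 Yekatit 1112 EC.

17 Yekatit 1112 EC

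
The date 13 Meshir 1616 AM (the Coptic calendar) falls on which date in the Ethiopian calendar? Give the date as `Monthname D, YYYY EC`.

The source date corresponds to 20 February 1900 in the Gregorian calendar (JDN 2415071).
That day falls on 13 Yekatit 1892 EC in the Ethiopian calendar.

Yekatit 13, 1892 EC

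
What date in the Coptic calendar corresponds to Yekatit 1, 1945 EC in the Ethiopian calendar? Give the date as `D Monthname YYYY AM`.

1 Meshir 1669 AM

Julian Day Number of the source date = 2434417.
Converting JDN 2434417 to the Coptic calendar gives 1 Meshir 1669 AM.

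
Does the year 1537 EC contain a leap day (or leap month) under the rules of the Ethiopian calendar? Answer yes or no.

no

1537 mod 4 = 1; in the Ethiopian calendar a year is leap when year mod 4 = 3, so it is a common year.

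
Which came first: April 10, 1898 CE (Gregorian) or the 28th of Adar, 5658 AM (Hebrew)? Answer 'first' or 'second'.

second

The two dates have Julian Day Numbers 2414390 and 2414371 respectively.
Since 2414371 < 2414390, the second date comes first.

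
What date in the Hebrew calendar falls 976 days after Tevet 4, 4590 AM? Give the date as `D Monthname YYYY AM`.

5 Elul 4592 AM

Counting 976 days forward from JDN 2024188 reaches JDN 2025164, which is 5 Elul 4592 AM.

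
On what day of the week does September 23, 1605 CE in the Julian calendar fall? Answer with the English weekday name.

In the Gregorian calendar this is 3 October 1605 (JDN 2307550).
2307550 ≡ 0 (mod 7); counting from Monday = 0 gives Monday.

Monday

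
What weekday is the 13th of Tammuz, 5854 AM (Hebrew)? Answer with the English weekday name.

In the Gregorian calendar this is 27 June 2094 (JDN 2486056).
Since JDN mod 7 = 6 (0 = Monday), the day is Sunday.

Sunday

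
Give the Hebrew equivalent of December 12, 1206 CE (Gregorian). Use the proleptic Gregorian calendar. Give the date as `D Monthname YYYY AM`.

Both dates share Julian Day Number 2161888; in the Hebrew calendar that is 3 Tevet 4967 AM.

3 Tevet 4967 AM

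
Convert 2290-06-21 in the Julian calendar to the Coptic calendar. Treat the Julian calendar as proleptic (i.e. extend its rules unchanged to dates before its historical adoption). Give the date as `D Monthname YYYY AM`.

27 Paoni 2006 AM

Julian Day Number of the source date = 2557652.
Converting JDN 2557652 to the Coptic calendar gives 27 Paoni 2006 AM.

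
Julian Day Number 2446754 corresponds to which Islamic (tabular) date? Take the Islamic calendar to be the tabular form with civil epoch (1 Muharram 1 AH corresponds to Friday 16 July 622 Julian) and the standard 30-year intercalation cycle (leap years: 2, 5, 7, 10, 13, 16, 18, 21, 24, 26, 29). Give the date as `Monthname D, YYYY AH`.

Rabi' al-Awwal 16, 1407 AH

JDN 2446754 is 19 November 1986 in the Gregorian calendar.
In the tabular Islamic calendar that day is Rabi' al-Awwal 16, 1407 AH.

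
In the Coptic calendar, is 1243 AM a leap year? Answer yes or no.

yes

1243 mod 4 = 3; in the Coptic calendar a year is leap when year mod 4 = 3, so it is a leap year.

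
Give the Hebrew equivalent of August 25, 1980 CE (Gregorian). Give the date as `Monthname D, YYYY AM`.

Both dates share Julian Day Number 2444477; in the Hebrew calendar that is 13 Elul 5740 AM.

Elul 13, 5740 AM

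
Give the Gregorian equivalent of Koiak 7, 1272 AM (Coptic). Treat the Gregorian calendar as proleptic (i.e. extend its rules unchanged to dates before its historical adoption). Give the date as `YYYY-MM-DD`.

Both dates share Julian Day Number 2289359; in the Gregorian calendar that is 14 December 1555 CE.

1555-12-14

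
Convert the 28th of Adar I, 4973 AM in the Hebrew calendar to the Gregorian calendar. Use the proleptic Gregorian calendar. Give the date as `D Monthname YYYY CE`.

27 February 1213 CE

Julian Day Number of the source date = 2164157.
Converting JDN 2164157 to the Gregorian calendar gives 27 February 1213 CE.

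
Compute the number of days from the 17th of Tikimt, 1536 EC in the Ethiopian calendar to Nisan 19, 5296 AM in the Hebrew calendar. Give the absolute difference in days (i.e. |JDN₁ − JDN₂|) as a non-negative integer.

2744

JDN of the first date = 2284926.
JDN of the second date = 2282182.
|2282182 − 2284926| = 2744.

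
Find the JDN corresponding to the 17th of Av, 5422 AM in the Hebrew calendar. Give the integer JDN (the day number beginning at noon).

2328307

Equivalently 2 August 1662 (Gregorian).
JDN 2400001 is 17 November 1858 CE (Gregorian), MJD 0; the target day is −71694 days from there, so JDN = 2328307.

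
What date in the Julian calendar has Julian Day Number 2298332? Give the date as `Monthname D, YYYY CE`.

The proleptic Gregorian equivalent of JDN 2298332 is 8 July 1580.
In the Julian calendar that day is June 28, 1580 CE.

June 28, 1580 CE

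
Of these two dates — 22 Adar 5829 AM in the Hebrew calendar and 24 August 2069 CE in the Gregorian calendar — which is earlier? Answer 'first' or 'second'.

first

Converting both to JDN: 2476821 vs 2476983; the smaller is the first.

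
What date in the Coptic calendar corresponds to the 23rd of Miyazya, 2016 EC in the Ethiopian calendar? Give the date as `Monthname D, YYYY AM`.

Parmouti 23, 1740 AM

Julian Day Number of the source date = 2460432.
Converting JDN 2460432 to the Coptic calendar gives 23 Parmouti 1740 AM.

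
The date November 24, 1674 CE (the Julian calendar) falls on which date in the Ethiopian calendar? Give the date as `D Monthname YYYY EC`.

Both dates share Julian Day Number 2332814; in the Ethiopian calendar that is 28 Hidar 1667 EC.

28 Hidar 1667 EC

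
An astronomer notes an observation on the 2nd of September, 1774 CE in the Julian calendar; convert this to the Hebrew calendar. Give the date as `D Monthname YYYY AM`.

Julian Day Number of the source date = 2369256.
Converting JDN 2369256 to the Hebrew calendar gives 8 Tishrei 5535 AM.

8 Tishrei 5535 AM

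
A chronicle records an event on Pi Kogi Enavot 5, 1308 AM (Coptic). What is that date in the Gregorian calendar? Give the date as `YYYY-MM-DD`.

Both dates share Julian Day Number 2302776; in the Gregorian calendar that is 7 September 1592 CE.

1592-09-07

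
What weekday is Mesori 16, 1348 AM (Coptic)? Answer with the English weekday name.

Thursday

This is JDN 2317367 (19 August 1632 Gregorian).
JDN 2317367 mod 7 = 3, and JDN 0 was a Monday, so this is a Thursday.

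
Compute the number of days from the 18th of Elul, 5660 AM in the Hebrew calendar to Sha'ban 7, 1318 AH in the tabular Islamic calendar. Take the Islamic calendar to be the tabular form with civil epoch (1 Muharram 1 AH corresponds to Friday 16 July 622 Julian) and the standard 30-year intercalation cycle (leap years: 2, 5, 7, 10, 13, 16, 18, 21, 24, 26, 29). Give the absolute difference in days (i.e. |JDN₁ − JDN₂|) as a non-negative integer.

79

First date → JDN 2415275; second date → JDN 2415354.
The interval is |2415275 − 2415354| = 79 days.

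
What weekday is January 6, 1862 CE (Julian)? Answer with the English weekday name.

Saturday

In the Gregorian calendar this is 18 January 1862 (JDN 2401159).
2401159 ≡ 5 (mod 7); counting from Monday = 0 gives Saturday.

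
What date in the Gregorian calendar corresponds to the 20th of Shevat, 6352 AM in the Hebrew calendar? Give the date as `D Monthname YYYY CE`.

Julian Day Number of the source date = 2667794.
Converting JDN 2667794 to the Gregorian calendar gives 26 January 2592 CE.

26 January 2592 CE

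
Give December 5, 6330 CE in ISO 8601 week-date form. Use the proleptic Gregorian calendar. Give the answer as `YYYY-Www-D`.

The weekday is Friday (ISO weekday 5).
That Friday belongs to ISO week 49 of ISO year 6330.

6330-W49-5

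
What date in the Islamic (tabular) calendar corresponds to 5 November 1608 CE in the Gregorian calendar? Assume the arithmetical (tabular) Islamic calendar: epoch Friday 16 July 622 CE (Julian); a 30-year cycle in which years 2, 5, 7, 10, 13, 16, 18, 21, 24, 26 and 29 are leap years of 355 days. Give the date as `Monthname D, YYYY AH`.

Both dates share Julian Day Number 2308679; in the tabular Islamic calendar that is 26 Rajab 1017 AH.

Rajab 26, 1017 AH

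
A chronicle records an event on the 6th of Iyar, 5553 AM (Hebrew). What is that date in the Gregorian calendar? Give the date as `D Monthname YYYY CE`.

18 April 1793 CE

Julian Day Number of the source date = 2376048.
Converting JDN 2376048 to the Gregorian calendar gives 18 April 1793 CE.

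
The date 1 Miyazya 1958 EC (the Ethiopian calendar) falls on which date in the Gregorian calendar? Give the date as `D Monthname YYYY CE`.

9 April 1966 CE

Julian Day Number of the source date = 2439225.
Converting JDN 2439225 to the Gregorian calendar gives 9 April 1966 CE.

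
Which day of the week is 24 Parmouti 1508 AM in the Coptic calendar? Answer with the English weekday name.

Monday

In the Gregorian calendar this is 30 April 1792 (JDN 2375695).
JDN 2375695 mod 7 = 0, and JDN 0 was a Monday, so this is a Monday.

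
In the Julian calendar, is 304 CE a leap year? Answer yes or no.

yes

304 mod 4 = 0, so it is a leap year in the Julian calendar.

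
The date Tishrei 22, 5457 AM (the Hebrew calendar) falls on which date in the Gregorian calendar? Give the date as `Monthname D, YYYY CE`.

Julian Day Number of the source date = 2340803.
Converting JDN 2340803 to the Gregorian calendar gives 18 October 1696 CE.

October 18, 1696 CE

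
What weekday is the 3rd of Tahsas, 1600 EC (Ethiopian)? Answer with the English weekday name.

In the Gregorian calendar this is 10 December 1607 (JDN 2308348).
Since JDN mod 7 = 0 (0 = Monday), the day is Monday.

Monday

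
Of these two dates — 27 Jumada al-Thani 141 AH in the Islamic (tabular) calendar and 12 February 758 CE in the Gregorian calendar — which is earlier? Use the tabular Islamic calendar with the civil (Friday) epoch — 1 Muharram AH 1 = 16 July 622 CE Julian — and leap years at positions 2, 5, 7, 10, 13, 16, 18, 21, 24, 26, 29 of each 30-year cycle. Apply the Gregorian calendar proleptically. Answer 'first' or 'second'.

The two dates have Julian Day Numbers 1998225 and 1997956 respectively.
Since 1997956 < 1998225, the second date comes first.

second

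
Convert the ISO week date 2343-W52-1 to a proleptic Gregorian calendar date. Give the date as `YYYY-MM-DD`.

2343-12-27

ISO week 1 of 2343 is the week containing the first Thursday of 2343.
Week 52, day 1 (Monday) lands on 2343-12-27.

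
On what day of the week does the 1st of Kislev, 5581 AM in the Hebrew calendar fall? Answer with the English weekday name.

Tuesday

Equivalently 7 November 1820 Gregorian, JDN 2386112.
2386112 ≡ 1 (mod 7); counting from Monday = 0 gives Tuesday.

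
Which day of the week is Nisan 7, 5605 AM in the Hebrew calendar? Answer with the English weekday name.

Monday

Equivalently 14 April 1845 Gregorian, JDN 2395036.
Since JDN mod 7 = 0 (0 = Monday), the day is Monday.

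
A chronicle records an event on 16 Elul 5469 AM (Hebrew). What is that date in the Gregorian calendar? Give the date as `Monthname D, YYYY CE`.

Both dates share Julian Day Number 2345493; in the Gregorian calendar that is 22 August 1709 CE.

August 22, 1709 CE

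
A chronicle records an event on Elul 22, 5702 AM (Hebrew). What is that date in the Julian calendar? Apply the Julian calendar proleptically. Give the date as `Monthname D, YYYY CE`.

August 22, 1942 CE

Julian Day Number of the source date = 2430607.
Converting JDN 2430607 to the Julian calendar gives 22 August 1942 CE.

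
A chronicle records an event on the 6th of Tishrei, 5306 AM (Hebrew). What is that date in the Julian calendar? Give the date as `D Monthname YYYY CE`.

12 September 1545 CE

Both dates share Julian Day Number 2285624; in the Julian calendar that is 12 September 1545 CE.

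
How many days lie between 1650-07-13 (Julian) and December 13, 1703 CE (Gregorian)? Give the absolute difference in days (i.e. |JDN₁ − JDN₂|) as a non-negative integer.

19500

First date → JDN 2323914; second date → JDN 2343414.
The interval is |2323914 − 2343414| = 19500 days.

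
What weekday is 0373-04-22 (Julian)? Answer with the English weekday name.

Monday

Equivalently 23 April 373 Gregorian, JDN 1857408.
Since JDN mod 7 = 0 (0 = Monday), the day is Monday.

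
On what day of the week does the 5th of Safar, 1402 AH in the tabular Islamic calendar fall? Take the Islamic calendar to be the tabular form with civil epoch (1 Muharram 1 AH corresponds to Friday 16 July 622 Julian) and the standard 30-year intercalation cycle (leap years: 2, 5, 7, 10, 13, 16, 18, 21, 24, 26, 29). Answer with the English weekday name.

Thursday

In the Gregorian calendar this is 3 December 1981 (JDN 2444942).
2444942 ≡ 3 (mod 7); counting from Monday = 0 gives Thursday.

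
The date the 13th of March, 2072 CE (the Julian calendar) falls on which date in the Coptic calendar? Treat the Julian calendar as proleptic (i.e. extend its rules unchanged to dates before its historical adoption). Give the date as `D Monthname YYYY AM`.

The source date corresponds to 26 March 2072 in the Gregorian calendar (JDN 2477928).
That day falls on 17 Paremhat 1788 AM in the Coptic calendar.

17 Paremhat 1788 AM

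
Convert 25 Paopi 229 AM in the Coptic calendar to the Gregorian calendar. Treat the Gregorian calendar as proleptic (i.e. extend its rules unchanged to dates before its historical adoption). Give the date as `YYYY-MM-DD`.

0512-10-24

Julian Day Number of the source date = 1908361.
Converting JDN 1908361 to the Gregorian calendar gives 24 October 512 CE.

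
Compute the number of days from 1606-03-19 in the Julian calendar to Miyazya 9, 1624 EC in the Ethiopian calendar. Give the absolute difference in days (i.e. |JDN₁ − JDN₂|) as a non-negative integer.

9513

JDN of the first date = 2307727.
JDN of the second date = 2317240.
|2317240 − 2307727| = 9513.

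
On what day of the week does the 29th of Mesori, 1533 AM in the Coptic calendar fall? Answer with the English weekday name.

This is JDN 2384951 (3 September 1817 Gregorian).
2384951 ≡ 2 (mod 7); counting from Monday = 0 gives Wednesday.

Wednesday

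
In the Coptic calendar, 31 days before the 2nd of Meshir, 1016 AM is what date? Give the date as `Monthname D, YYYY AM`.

Tobi 1, 1016 AM

Counting 31 days back from JDN 2195910 reaches JDN 2195879, which is Tobi 1, 1016 AM.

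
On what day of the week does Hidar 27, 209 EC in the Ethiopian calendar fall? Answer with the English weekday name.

This is JDN 1800279 (23 November 216 Gregorian).
1800279 ≡ 5 (mod 7); counting from Monday = 0 gives Saturday.

Saturday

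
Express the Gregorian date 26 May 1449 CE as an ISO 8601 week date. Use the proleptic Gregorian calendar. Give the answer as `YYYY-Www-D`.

The weekday is Saturday (ISO weekday 6).
That Saturday belongs to ISO week 21 of ISO year 1449.

1449-W21-6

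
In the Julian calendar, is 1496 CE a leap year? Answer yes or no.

yes

1496 mod 4 = 0, so it is a leap year in the Julian calendar.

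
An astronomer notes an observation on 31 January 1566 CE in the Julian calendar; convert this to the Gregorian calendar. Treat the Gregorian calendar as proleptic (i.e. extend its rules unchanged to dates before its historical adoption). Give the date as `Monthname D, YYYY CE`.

At this point the Julian calendar is 10 days behind the Gregorian.
31 January 1566 Julian + 10 days → 10 February 1566 Gregorian.

February 10, 1566 CE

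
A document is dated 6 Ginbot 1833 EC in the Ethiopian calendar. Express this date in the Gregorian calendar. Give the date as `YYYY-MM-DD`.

Julian Day Number of the source date = 2393604.
Converting JDN 2393604 to the Gregorian calendar gives 13 May 1841 CE.

1841-05-13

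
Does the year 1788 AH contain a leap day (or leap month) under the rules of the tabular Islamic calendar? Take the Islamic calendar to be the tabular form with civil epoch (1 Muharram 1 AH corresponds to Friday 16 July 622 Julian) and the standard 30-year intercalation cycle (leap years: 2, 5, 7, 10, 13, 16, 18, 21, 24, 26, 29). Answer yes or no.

Year 1788 AH is year 18 of its 30-year cycle; leap positions are 2, 5, 7, 10, 13, 16, 18, 21, 24, 26, 29, so it is a leap year (355 days).

yes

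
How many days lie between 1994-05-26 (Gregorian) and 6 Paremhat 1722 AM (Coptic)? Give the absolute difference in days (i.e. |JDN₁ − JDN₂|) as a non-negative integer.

4311

JDN of the first date = 2449499.
JDN of the second date = 2453810.
|2453810 − 2449499| = 4311.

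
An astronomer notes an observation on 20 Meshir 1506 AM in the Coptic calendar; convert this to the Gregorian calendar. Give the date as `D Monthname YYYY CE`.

25 February 1790 CE

Both dates share Julian Day Number 2374900; in the Gregorian calendar that is 25 February 1790 CE.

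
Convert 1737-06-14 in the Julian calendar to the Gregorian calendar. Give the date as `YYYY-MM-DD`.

1737-06-25

The Julian–Gregorian offset here is 11 days (Julian trailing).
14 June 1737 Julian + 11 days → 25 June 1737 Gregorian.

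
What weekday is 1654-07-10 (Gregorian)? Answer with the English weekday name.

JDN 2325362 mod 7 = 4, and JDN 0 was a Monday, so this is a Friday.

Friday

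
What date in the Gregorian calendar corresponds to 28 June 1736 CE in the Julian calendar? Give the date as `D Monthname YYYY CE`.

9 July 1736 CE

The Julian–Gregorian offset here is 11 days (Julian trailing).
28 June 1736 Julian + 11 days → 9 July 1736 Gregorian.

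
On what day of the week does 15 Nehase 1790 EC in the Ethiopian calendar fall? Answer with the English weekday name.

Equivalently 19 August 1798 Gregorian, JDN 2377997.
2377997 ≡ 6 (mod 7); counting from Monday = 0 gives Sunday.

Sunday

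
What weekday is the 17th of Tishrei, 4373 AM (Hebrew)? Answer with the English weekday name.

Monday

Equivalently 21 September 612 Gregorian, JDN 1944852.
1944852 ≡ 0 (mod 7); counting from Monday = 0 gives Monday.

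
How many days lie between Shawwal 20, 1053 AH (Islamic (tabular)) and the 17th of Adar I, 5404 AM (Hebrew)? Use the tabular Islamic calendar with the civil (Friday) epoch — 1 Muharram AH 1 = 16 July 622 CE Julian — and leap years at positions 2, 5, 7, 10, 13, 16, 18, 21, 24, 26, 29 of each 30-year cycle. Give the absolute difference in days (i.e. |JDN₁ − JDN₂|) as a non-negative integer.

First date → JDN 2321519; second date → JDN 2321573.
The interval is |2321519 − 2321573| = 54 days.

54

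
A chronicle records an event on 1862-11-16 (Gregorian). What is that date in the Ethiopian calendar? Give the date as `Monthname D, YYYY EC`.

Hidar 8, 1855 EC

Both dates share Julian Day Number 2401461; in the Ethiopian calendar that is 8 Hidar 1855 EC.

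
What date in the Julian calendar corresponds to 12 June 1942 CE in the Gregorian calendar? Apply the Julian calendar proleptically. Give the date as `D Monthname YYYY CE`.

For dates in this range the Gregorian date is 13 days ahead of the Julian.
12 June 1942 Gregorian − 13 days → 30 May 1942 Julian.

30 May 1942 CE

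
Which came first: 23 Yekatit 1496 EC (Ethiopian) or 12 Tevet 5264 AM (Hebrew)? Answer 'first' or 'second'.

second

Converting both to JDN: 2270442 vs 2270392; the smaller is the second.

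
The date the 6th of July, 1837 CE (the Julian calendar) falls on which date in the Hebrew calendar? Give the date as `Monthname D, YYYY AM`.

Julian Day Number of the source date = 2392209.
Converting JDN 2392209 to the Hebrew calendar gives 15 Tammuz 5597 AM.

Tammuz 15, 5597 AM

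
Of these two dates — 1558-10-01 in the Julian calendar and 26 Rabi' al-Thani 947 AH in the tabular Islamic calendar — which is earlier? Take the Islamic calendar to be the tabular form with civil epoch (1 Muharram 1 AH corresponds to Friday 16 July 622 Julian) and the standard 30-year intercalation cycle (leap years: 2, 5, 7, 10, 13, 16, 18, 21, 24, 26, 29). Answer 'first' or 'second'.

Converting both to JDN: 2290391 vs 2283785; the smaller is the second.

second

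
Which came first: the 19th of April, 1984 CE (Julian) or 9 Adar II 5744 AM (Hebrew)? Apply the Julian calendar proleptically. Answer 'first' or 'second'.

The two dates have Julian Day Numbers 2445823 and 2445773 respectively.
Since 2445773 < 2445823, the second date comes first.

second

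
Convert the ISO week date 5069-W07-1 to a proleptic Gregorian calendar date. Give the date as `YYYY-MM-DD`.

ISO week 1 of 5069 is the week containing the first Thursday of 5069.
Week 7, day 1 (Monday) lands on 5069-02-15.

5069-02-15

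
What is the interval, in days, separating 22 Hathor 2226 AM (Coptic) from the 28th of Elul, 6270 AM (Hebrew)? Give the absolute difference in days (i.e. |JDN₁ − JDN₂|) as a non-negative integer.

First date → JDN 2637792; second date → JDN 2638095.
The interval is |2637792 − 2638095| = 303 days.

303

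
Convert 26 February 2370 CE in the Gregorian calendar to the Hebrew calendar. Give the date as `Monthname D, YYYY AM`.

Shevat 29, 6130 AM

Both dates share Julian Day Number 2586741; in the Hebrew calendar that is 29 Shevat 6130 AM.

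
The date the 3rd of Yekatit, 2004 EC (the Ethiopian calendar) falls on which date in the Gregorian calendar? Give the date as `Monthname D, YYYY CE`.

February 11, 2012 CE

Julian Day Number of the source date = 2455969.
Converting JDN 2455969 to the Gregorian calendar gives 11 February 2012 CE.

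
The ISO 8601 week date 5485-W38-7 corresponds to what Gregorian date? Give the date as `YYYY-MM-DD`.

5485-09-20

ISO week 1 of 5485 is the week containing the first Thursday of 5485.
Week 38, day 7 (Sunday) lands on 5485-09-20.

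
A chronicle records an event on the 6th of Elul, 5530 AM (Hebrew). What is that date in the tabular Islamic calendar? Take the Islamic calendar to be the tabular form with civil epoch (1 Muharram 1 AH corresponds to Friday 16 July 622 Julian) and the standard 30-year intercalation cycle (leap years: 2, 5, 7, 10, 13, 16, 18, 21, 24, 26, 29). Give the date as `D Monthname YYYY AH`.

5 Jumada al-Awwal 1184 AH

Julian Day Number of the source date = 2367778.
Converting JDN 2367778 to the tabular Islamic calendar gives 5 Jumada al-Awwal 1184 AH.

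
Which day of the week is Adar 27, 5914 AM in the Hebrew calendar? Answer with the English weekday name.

In the Gregorian calendar this is 13 March 2154 (JDN 2507864).
2507864 ≡ 2 (mod 7); counting from Monday = 0 gives Wednesday.

Wednesday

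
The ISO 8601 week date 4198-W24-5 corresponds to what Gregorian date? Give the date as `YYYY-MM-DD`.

ISO week 1 of 4198 is the week containing the first Thursday of 4198.
Week 24, day 5 (Friday) lands on 4198-06-15.

4198-06-15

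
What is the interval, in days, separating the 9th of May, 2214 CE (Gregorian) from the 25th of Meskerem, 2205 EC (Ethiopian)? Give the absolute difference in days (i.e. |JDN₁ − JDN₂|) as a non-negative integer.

JDN of the first date = 2529835.
JDN of the second date = 2529256.
|2529256 − 2529835| = 579.

579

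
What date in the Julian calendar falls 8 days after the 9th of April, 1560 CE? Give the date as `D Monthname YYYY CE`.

JDN of the 9th of April, 1560 CE = 2290947.
2290947 + 8 = 2290955.
JDN 2290955 in the Julian calendar is 17 April 1560 CE.

17 April 1560 CE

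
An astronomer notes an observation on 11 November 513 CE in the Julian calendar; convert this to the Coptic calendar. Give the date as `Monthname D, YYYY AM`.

The source date corresponds to 13 November 513 in the proleptic Gregorian calendar (JDN 1908746).
That day falls on 15 Hathor 230 AM in the Coptic calendar.

Hathor 15, 230 AM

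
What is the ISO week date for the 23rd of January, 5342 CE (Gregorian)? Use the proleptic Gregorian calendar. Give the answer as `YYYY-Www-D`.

5342-W04-2

The weekday is Tuesday (ISO weekday 2).
That Tuesday belongs to ISO week 4 of ISO year 5342.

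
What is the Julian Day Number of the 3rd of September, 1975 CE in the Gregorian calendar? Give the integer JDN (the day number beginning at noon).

2442659

JDN 2400001 is 17 November 1858 CE (Gregorian), MJD 0; the target day is +42658 days from there, so JDN = 2442659.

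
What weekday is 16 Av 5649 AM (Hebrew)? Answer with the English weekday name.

Tuesday

In the Gregorian calendar this is 13 August 1889 (JDN 2411228).
2411228 ≡ 1 (mod 7); counting from Monday = 0 gives Tuesday.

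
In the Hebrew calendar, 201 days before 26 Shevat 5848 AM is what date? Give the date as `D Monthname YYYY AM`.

The starting date is JDN 2483735; 2483735 − 201 = 2483534.
JDN 2483534 corresponds to 3 Av 5847 AM.

3 Av 5847 AM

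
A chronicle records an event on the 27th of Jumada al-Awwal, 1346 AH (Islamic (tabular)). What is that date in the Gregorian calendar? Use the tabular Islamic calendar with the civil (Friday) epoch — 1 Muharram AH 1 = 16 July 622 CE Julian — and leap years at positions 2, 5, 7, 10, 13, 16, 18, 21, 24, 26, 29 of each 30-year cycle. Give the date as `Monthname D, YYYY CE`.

November 22, 1927 CE

Both dates share Julian Day Number 2425207; in the Gregorian calendar that is 22 November 1927 CE.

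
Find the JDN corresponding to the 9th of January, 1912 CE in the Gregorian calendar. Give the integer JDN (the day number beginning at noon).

2419411

JDN 2299161 is 15 October 1582 CE (Gregorian); the target day is +120250 days from there, so JDN = 2419411.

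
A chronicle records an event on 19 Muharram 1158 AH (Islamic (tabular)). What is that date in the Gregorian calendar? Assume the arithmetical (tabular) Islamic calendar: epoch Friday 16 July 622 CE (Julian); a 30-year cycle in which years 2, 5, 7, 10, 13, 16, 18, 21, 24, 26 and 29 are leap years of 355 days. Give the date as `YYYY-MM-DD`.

Julian Day Number of the source date = 2358460.
Converting JDN 2358460 to the Gregorian calendar gives 21 February 1745 CE.

1745-02-21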